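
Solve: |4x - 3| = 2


An absolute value equation |expr| = 2 gives two cases:
Case 1: 4x - 3 = 2
  4x = 5, so x = 5/4
Case 2: 4x - 3 = -2
  4x = 1, so x = 1/4

x = 1/4, x = 5/4


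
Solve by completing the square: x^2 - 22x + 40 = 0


Start: x^2 - 22x + 40 = 0
Move constant: x^2 - 22x = -40
Half of -22 is -11, squared is 121
Add 121 to both sides: x^2 - 22x + 121 = 81
(x - 11)^2 = 81
x - 11 = ±9
x = 11 + 9 = 20 or x = 11 - 9 = 2

x = 2, x = 20


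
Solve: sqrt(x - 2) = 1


Square both sides: x - 2 = 1^2 = 1
x = 1 + 2 = 3
x = 3
Check: sqrt(1*3 - 2) = sqrt(1) = 1 ✓

x = 3


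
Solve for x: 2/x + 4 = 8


Subtract 4 from both sides: 2/x = 4
Multiply both sides by x: 2 = 4 * x
Divide by 4: x = 1/2

x = 1/2


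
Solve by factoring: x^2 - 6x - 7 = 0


We need two numbers that multiply to -7 and add to -6.
Those numbers are 1 and -7 (since 1 * (-7) = -7 and 1 + (-7) = -6).
So x^2 - 6x - 7 = (x + 1)(x - 7) = 0
Setting each factor to zero: x = -1 or x = 7

x = -1, x = 7


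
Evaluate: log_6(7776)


We need the exponent such that 6^? = 7776
6^5 = 7776
Therefore log_6(7776) = 5

5


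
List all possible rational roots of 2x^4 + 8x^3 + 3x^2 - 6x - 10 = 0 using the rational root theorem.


Rational root theorem: possible roots are ±p/q where:
  p divides the constant term (-10): p ∈ {1, 2, 5, 10}
  q divides the leading coefficient (2): q ∈ {1, 2}

All possible rational roots: -10, -5, -5/2, -2, -1, -1/2, 1/2, 1, 2, 5/2, 5, 10

-10, -5, -5/2, -2, -1, -1/2, 1/2, 1, 2, 5/2, 5, 10


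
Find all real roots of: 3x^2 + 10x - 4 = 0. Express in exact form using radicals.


Using the quadratic formula: x = (-b ± sqrt(b^2 - 4ac)) / (2a)
Here a = 3, b = 10, c = -4
Discriminant = b^2 - 4ac = 10^2 - 4(3)(-4) = 100 + 48 = 148
Since discriminant = 148 > 0, there are two real roots.
x = (-10 ± 2*sqrt(37)) / 6
Simplifying: x = (-5 ± sqrt(37)) / 3
Numerically: x ≈ 0.3609 or x ≈ -3.6943

x = (-5 + sqrt(37)) / 3 or x = (-5 - sqrt(37)) / 3


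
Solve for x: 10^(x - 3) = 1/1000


Express both sides with the same base.
1/1000 = 10^(-3)
Since the bases match, equate exponents: x - 3 = -3
So x = -3 - (-3) = 0

x = 0


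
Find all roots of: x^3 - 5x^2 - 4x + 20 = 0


Let p(x) = x^3 - 5x^2 - 4x + 20. By the rational root theorem (leading coefficient 1), any rational root is an integer divisor of 20: try ±1, ±2, ... in turn.
Test x = 1: value = 12 ≠ 0.
Test x = -1: value = 18 ≠ 0.
Test x = 2: value = 0 ✓, so (x - 2) is a factor.
Synthetic division by (x - 2): bring down 1; 1(2) - 5 = -3; (-3)(2) - 4 = -10; (-10)(2) + 20 = 0 → quotient x^2 - 3x - 10, remainder 0.
Solve the quadratic x^2 - 3x - 10 = 0: discriminant = (-3)^2 - 4(1)(-10) = 9 + 40 = 49.
sqrt(49) = 7, so x = (3 ± 7)/2: x = 5 or x = -2.
Collecting all roots found:

x = -2, x = 2, x = 5


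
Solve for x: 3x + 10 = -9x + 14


Starting with: 3x + 10 = -9x + 14
Move all x terms to left: (3 + 9)x = 14 - 10
Simplify: 12x = 4
Divide both sides by 12: x = 1/3

x = 1/3


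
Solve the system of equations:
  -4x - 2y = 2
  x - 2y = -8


Using Cramer's rule:
Determinant D = (-4)(-2) - (1)(-2) = 8 + 2 = 10
Dx = (2)(-2) - (-8)(-2) = -4 - 16 = -20
Dy = (-4)(-8) - (1)(2) = 32 - 2 = 30
x = Dx/D = -20/10 = -2
y = Dy/D = 30/10 = 3

x = -2, y = 3


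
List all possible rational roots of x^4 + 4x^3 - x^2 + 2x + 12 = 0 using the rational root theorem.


Rational root theorem: possible roots are ±p/q where:
  p divides the constant term (12): p ∈ {1, 2, 3, 4, 6, 12}
  q divides the leading coefficient (1): q ∈ {1}

All possible rational roots: -12, -6, -4, -3, -2, -1, 1, 2, 3, 4, 6, 12

-12, -6, -4, -3, -2, -1, 1, 2, 3, 4, 6, 12


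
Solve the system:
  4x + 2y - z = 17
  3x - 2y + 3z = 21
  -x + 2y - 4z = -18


Using Cramer's rule. Expand each determinant along the first row.
D  = 4*[(-2)*(-4) - 3*2] - 2*[3*(-4) - 3*(-1)] + (-1)*[3*2 - (-2)*(-1)]
  = 4*(2) - 2*(-9) + (-1)*(4) = 22
Dx = 17*[(-2)*(-4) - 3*2] - 2*[21*(-4) - 3*(-18)] + (-1)*[21*2 - (-2)*(-18)]
  = 17*(2) - 2*(-30) + (-1)*(6) = 88
Dy = 4*[21*(-4) - 3*(-18)] - 17*[3*(-4) - 3*(-1)] + (-1)*[3*(-18) - 21*(-1)]
  = 4*(-30) - 17*(-9) + (-1)*(-33) = 66
Dz = 4*[(-2)*(-18) - 21*2] - 2*[3*(-18) - 21*(-1)] + 17*[3*2 - (-2)*(-1)]
  = 4*(-6) - 2*(-33) + 17*(4) = 110
x = Dx/D = 88/22 = 4, y = Dy/D = 66/22 = 3, z = Dz/D = 110/22 = 5
Check eq1: (4)(4) + (2)(3) + (-1)(5) = 17 = 17 ✓
Check eq2: (3)(4) + (-2)(3) + (3)(5) = 21 = 21 ✓
Check eq3: (-1)(4) + (2)(3) + (-4)(5) = -18 = -18 ✓

x = 4, y = 3, z = 5


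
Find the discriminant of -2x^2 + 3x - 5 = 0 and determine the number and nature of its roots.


For ax^2 + bx + c = 0, discriminant D = b^2 - 4ac
Here a = -2, b = 3, c = -5
D = (3)^2 - 4(-2)(-5) = 9 - 40 = -31

D = -31 < 0
The equation has no real roots (2 complex conjugate roots).

Discriminant = -31, no real roots (2 complex conjugate roots)


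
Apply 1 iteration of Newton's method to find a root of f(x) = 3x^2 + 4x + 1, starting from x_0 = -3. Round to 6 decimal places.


Newton's method: x_(n+1) = x_n - f(x_n)/f'(x_n)
f(x) = 3x^2 + 4x + 1
f'(x) = 6x + 4

Iteration 1:
  f(-3.000000) = 16.000000
  f'(-3.000000) = -14.000000
  x_1 = -3.000000 - (16.000000)/(-14.000000) = -1.857143

x_1 = -1.857143


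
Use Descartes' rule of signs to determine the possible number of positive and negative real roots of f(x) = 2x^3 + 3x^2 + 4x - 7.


Descartes' rule of signs:

For positive roots, count sign changes in f(x) = 2x^3 + 3x^2 + 4x - 7:
Signs of coefficients: +, +, +, -
Number of sign changes: 1
Possible positive real roots: 1

For negative roots, examine f(-x) = -2x^3 + 3x^2 - 4x - 7:
Signs of coefficients: -, +, -, -
Number of sign changes: 2
Possible negative real roots: 2, 0

Positive roots: 1; Negative roots: 2 or 0


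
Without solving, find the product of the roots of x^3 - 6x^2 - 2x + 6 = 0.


By Vieta's formulas for x^3 + bx^2 + cx + d = 0:
  r1 + r2 + r3 = -b/a = 6
  r1*r2 + r1*r3 + r2*r3 = c/a = -2
  r1*r2*r3 = -d/a = -6


Product = -6


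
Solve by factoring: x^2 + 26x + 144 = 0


We need two numbers that multiply to 144 and add to 26.
Those numbers are 18 and 8 (since 18 * 8 = 144 and 18 + 8 = 26).
So x^2 + 26x + 144 = (x + 18)(x + 8) = 0
Setting each factor to zero: x = -18 or x = -8

x = -18, x = -8


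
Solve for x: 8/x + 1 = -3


Subtract 1 from both sides: 8/x = -4
Multiply both sides by x: 8 = -4 * x
Divide by -4: x = -2

x = -2


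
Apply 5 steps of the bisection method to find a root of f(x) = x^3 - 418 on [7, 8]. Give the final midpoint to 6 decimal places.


f(x) = x^3 - 418
f(7) = -75 < 0
f(8) = 94 > 0

Step 1: midpoint = (7.000000 + 8.000000)/2 = 7.500000
  f(7.500000) = 3.875000
  f(mid) > 0, so root is in [7.000000, 7.500000]

Step 2: midpoint = (7.000000 + 7.500000)/2 = 7.250000
  f(7.250000) = -36.921875
  f(mid) < 0, so root is in [7.250000, 7.500000]

Step 3: midpoint = (7.250000 + 7.500000)/2 = 7.375000
  f(7.375000) = -16.869141
  f(mid) < 0, so root is in [7.375000, 7.500000]

Step 4: midpoint = (7.375000 + 7.500000)/2 = 7.437500
  f(7.437500) = -6.584229
  f(mid) < 0, so root is in [7.437500, 7.500000]

Step 5: midpoint = (7.437500 + 7.500000)/2 = 7.468750
  f(7.468750) = -1.376495
  f(mid) < 0, so root is in [7.468750, 7.500000]

midpoint = 7.468750


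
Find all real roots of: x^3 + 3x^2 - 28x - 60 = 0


Let p(x) = x^3 + 3x^2 - 28x - 60. By the rational root theorem (leading coefficient 1), any rational root is an integer divisor of 60: try ±1, ±2, ... in turn.
Test x = 1: value = -84 ≠ 0.
Test x = -1: value = -30 ≠ 0.
Test x = 2: value = -96 ≠ 0.
Test x = -2: value = 0 ✓, so (x + 2) is a factor.
Synthetic division by (x + 2): bring down 1; 1(-2) + 3 = 1; 1(-2) - 28 = -30; (-30)(-2) - 60 = 0 → quotient x^2 + x - 30, remainder 0.
Solve the quadratic x^2 + x - 30 = 0: discriminant = 1^2 - 4(1)(-30) = 1 + 120 = 121.
sqrt(121) = 11, so x = (-1 ± 11)/2: x = 5 or x = -6.

x = -6, x = -2, x = 5


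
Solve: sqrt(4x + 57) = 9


Square both sides: 4x + 57 = 9^2 = 81
4x = 81 - 57 = 24
x = 6
Check: sqrt(4*6 + 57) = sqrt(81) = 9 ✓

x = 6


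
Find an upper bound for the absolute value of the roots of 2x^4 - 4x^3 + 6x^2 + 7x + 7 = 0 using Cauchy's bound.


Cauchy's bound: all roots r satisfy |r| <= 1 + max(|a_i/a_n|) for i = 0,...,n-1
where a_n is the leading coefficient.

Coefficients: [2, -4, 6, 7, 7]
Leading coefficient a_n = 2
Ratios |a_i/a_n|: 2, 3, 7/2, 7/2
Maximum ratio: 7/2
Cauchy's bound: |r| <= 1 + 7/2 = 9/2

Upper bound = 9/2


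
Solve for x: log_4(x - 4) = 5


Convert to exponential form: x - 4 = 4^5 = 1024
x = 1024 + 4 = 1028
Check: log_4(1028 - 4) = log_4(1024) = log_4(1024) = 5 ✓

x = 1028


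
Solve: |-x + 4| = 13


An absolute value equation |expr| = 13 gives two cases:
Case 1: -x + 4 = 13
  -x = 9, so x = -9
Case 2: -x + 4 = -13
  -x = -17, so x = 17

x = -9, x = 17


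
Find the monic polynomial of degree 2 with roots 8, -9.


A monic polynomial with roots 8, -9 is:
p(x) = (x - 8)(x + 9)
After multiplying by (x - 8): x - 8
After multiplying by (x + 9): x^2 + x - 72

x^2 + x - 72


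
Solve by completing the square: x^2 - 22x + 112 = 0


Start: x^2 - 22x + 112 = 0
Move constant: x^2 - 22x = -112
Half of -22 is -11, squared is 121
Add 121 to both sides: x^2 - 22x + 121 = 9
(x - 11)^2 = 9
x - 11 = ±3
x = 11 + 3 = 14 or x = 11 - 3 = 8

x = 8, x = 14


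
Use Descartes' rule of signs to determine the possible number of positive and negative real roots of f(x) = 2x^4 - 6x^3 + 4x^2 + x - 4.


Descartes' rule of signs:

For positive roots, count sign changes in f(x) = 2x^4 - 6x^3 + 4x^2 + x - 4:
Signs of coefficients: +, -, +, +, -
Number of sign changes: 3
Possible positive real roots: 3, 1

For negative roots, examine f(-x) = 2x^4 + 6x^3 + 4x^2 - x - 4:
Signs of coefficients: +, +, +, -, -
Number of sign changes: 1
Possible negative real roots: 1

Positive roots: 3 or 1; Negative roots: 1


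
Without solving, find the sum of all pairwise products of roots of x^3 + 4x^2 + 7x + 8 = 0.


By Vieta's formulas for x^3 + bx^2 + cx + d = 0:
  r1 + r2 + r3 = -b/a = -4
  r1*r2 + r1*r3 + r2*r3 = c/a = 7
  r1*r2*r3 = -d/a = -8


Sum of pairwise products = 7


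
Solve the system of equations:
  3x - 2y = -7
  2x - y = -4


Using Cramer's rule:
Determinant D = (3)(-1) - (2)(-2) = -3 + 4 = 1
Dx = (-7)(-1) - (-4)(-2) = 7 - 8 = -1
Dy = (3)(-4) - (2)(-7) = -12 + 14 = 2
x = Dx/D = -1/1 = -1
y = Dy/D = 2/1 = 2

x = -1, y = 2


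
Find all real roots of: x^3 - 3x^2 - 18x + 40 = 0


Let p(x) = x^3 - 3x^2 - 18x + 40. By the rational root theorem (leading coefficient 1), any rational root is an integer divisor of 40: try ±1, ±2, ... in turn.
Test x = 1: value = 20 ≠ 0.
Test x = -1: value = 54 ≠ 0.
Test x = 2: value = 0 ✓, so (x - 2) is a factor.
Synthetic division by (x - 2): bring down 1; 1(2) - 3 = -1; (-1)(2) - 18 = -20; (-20)(2) + 40 = 0 → quotient x^2 - x - 20, remainder 0.
Solve the quadratic x^2 - x - 20 = 0: discriminant = (-1)^2 - 4(1)(-20) = 1 + 80 = 81.
sqrt(81) = 9, so x = (1 ± 9)/2: x = 5 or x = -4.

x = -4, x = 2, x = 5


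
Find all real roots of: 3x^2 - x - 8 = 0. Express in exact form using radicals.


Using the quadratic formula: x = (-b ± sqrt(b^2 - 4ac)) / (2a)
Here a = 3, b = -1, c = -8
Discriminant = b^2 - 4ac = (-1)^2 - 4(3)(-8) = 1 + 96 = 97
Since discriminant = 97 > 0, there are two real roots.
x = (1 ± sqrt(97)) / 6
Numerically: x ≈ 1.8081 or x ≈ -1.4748

x = (1 + sqrt(97)) / 6 or x = (1 - sqrt(97)) / 6


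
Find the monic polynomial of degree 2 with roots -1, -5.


A monic polynomial with roots -1, -5 is:
p(x) = (x + 1)(x + 5)
After multiplying by (x + 1): x + 1
After multiplying by (x + 5): x^2 + 6x + 5

x^2 + 6x + 5


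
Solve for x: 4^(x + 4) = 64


Express both sides with the same base.
64 = 4^3
Since the bases match, equate exponents: x + 4 = 3
So x = 3 - (4) = -1

x = -1


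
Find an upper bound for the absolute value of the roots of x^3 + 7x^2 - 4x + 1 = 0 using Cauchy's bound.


Cauchy's bound: all roots r satisfy |r| <= 1 + max(|a_i/a_n|) for i = 0,...,n-1
where a_n is the leading coefficient.

Coefficients: [1, 7, -4, 1]
Leading coefficient a_n = 1
Ratios |a_i/a_n|: 7, 4, 1
Maximum ratio: 7
Cauchy's bound: |r| <= 1 + 7 = 8

Upper bound = 8


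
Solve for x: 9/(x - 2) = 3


Multiply both sides by (x - 2): 9 = 3(x - 2)
Distribute: 9 = 3x - 6
3x = 9 + 6 = 15
x = 5

x = 5


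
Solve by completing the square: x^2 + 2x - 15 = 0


Start: x^2 + 2x - 15 = 0
Move constant: x^2 + 2x = 15
Half of 2 is 1, squared is 1
Add 1 to both sides: x^2 + 2x + 1 = 16
(x + 1)^2 = 16
x + 1 = ±4
x = -1 + 4 = 3 or x = -1 - 4 = -5

x = -5, x = 3


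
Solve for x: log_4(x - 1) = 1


Convert to exponential form: x - 1 = 4^1 = 4
x = 4 + 1 = 5
Check: log_4(5 - 1) = log_4(4) = log_4(4) = 1 ✓

x = 5


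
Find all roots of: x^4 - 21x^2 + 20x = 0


The constant term is 0, so x = 0 is a root. Factor out x:
  x^3 - 21x + 20 = 0
Let p(x) = x^3 - 21x + 20. By the rational root theorem (leading coefficient 1), any rational root is an integer divisor of 20: try ±1, ±2, ... in turn.
Test x = 1: value = 0 ✓, so (x - 1) is a factor.
Synthetic division by (x - 1): bring down 1; 1(1) + 0 = 1; 1(1) - 21 = -20; (-20)(1) + 20 = 0 → quotient x^2 + x - 20, remainder 0.
Solve the quadratic x^2 + x - 20 = 0: discriminant = 1^2 - 4(1)(-20) = 1 + 80 = 81.
sqrt(81) = 9, so x = (-1 ± 9)/2: x = 4 or x = -5.
Collecting all roots found:

x = -5, x = 0, x = 1, x = 4


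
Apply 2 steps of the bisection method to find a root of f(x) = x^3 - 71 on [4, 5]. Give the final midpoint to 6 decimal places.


f(x) = x^3 - 71
f(4) = -7 < 0
f(5) = 54 > 0

Step 1: midpoint = (4.000000 + 5.000000)/2 = 4.500000
  f(4.500000) = 20.125000
  f(mid) > 0, so root is in [4.000000, 4.500000]

Step 2: midpoint = (4.000000 + 4.500000)/2 = 4.250000
  f(4.250000) = 5.765625
  f(mid) > 0, so root is in [4.000000, 4.250000]

midpoint = 4.250000


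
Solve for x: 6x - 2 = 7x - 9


Starting with: 6x - 2 = 7x - 9
Move all x terms to left: (6 - 7)x = -9 + 2
Simplify: -x = -7
Divide both sides by -1: x = 7

x = 7


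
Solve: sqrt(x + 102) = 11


Square both sides: x + 102 = 11^2 = 121
x = 121 - 102 = 19
x = 19
Check: sqrt(1*19 + 102) = sqrt(121) = 11 ✓

x = 19


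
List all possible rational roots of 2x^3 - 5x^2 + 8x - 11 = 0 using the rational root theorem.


Rational root theorem: possible roots are ±p/q where:
  p divides the constant term (-11): p ∈ {1, 11}
  q divides the leading coefficient (2): q ∈ {1, 2}

All possible rational roots: -11, -11/2, -1, -1/2, 1/2, 1, 11/2, 11

-11, -11/2, -1, -1/2, 1/2, 1, 11/2, 11


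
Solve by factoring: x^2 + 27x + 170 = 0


We need two numbers that multiply to 170 and add to 27.
Those numbers are 17 and 10 (since 17 * 10 = 170 and 17 + 10 = 27).
So x^2 + 27x + 170 = (x + 17)(x + 10) = 0
Setting each factor to zero: x = -17 or x = -10

x = -17, x = -10


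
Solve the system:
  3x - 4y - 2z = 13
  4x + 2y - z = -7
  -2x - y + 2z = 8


Using Cramer's rule. Expand each determinant along the first row.
D  = 3*[2*2 - (-1)*(-1)] - (-4)*[4*2 - (-1)*(-2)] + (-2)*[4*(-1) - 2*(-2)]
  = 3*(3) - (-4)*(6) + (-2)*(0) = 33
Dx = 13*[2*2 - (-1)*(-1)] - (-4)*[(-7)*2 - (-1)*8] + (-2)*[(-7)*(-1) - 2*8]
  = 13*(3) - (-4)*(-6) + (-2)*(-9) = 33
Dy = 3*[(-7)*2 - (-1)*8] - 13*[4*2 - (-1)*(-2)] + (-2)*[4*8 - (-7)*(-2)]
  = 3*(-6) - 13*(6) + (-2)*(18) = -132
Dz = 3*[2*8 - (-7)*(-1)] - (-4)*[4*8 - (-7)*(-2)] + 13*[4*(-1) - 2*(-2)]
  = 3*(9) - (-4)*(18) + 13*(0) = 99
x = Dx/D = 33/33 = 1, y = Dy/D = -132/33 = -4, z = Dz/D = 99/33 = 3
Check eq1: (3)(1) + (-4)(-4) + (-2)(3) = 13 = 13 ✓
Check eq2: (4)(1) + (2)(-4) + (-1)(3) = -7 = -7 ✓
Check eq3: (-2)(1) + (-1)(-4) + (2)(3) = 8 = 8 ✓

x = 1, y = -4, z = 3


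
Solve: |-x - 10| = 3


An absolute value equation |expr| = 3 gives two cases:
Case 1: -x - 10 = 3
  -x = 13, so x = -13
Case 2: -x - 10 = -3
  -x = 7, so x = -7

x = -13, x = -7


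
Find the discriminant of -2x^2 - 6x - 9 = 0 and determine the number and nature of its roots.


For ax^2 + bx + c = 0, discriminant D = b^2 - 4ac
Here a = -2, b = -6, c = -9
D = (-6)^2 - 4(-2)(-9) = 36 - 72 = -36

D = -36 < 0
The equation has no real roots (2 complex conjugate roots).

Discriminant = -36, no real roots (2 complex conjugate roots)


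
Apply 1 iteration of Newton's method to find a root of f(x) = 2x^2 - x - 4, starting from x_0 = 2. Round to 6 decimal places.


Newton's method: x_(n+1) = x_n - f(x_n)/f'(x_n)
f(x) = 2x^2 - x - 4
f'(x) = 4x - 1

Iteration 1:
  f(2.000000) = 2.000000
  f'(2.000000) = 7.000000
  x_1 = 2.000000 - (2.000000)/(7.000000) = 1.714286

x_1 = 1.714286


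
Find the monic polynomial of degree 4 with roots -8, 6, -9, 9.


A monic polynomial with roots -8, 6, -9, 9 is:
p(x) = (x + 8)(x - 6)(x + 9)(x - 9)
After multiplying by (x + 8): x + 8
After multiplying by (x - 6): x^2 + 2x - 48
After multiplying by (x + 9): x^3 + 11x^2 - 30x - 432
After multiplying by (x - 9): x^4 + 2x^3 - 129x^2 - 162x + 3888

x^4 + 2x^3 - 129x^2 - 162x + 3888


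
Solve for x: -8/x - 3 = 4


Subtract -3 from both sides: -8/x = 7
Multiply both sides by x: -8 = 7 * x
Divide by 7: x = -8/7

x = -8/7


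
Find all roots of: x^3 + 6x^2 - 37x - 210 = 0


Let p(x) = x^3 + 6x^2 - 37x - 210. By the rational root theorem (leading coefficient 1), any rational root is an integer divisor of 210: try ±1, ±2, ... in turn.
Test x = 1: value = -240 ≠ 0.
Test x = -1: value = -168 ≠ 0.
Test x = 2: value = -252 ≠ 0.
Test x = -2: value = -120 ≠ 0.
Test x = 3: value = -240 ≠ 0.
Test x = -3: value = -72 ≠ 0.
Test x = 5: value = -120 ≠ 0.
Test x = -5: value = 0 ✓, so (x + 5) is a factor.
Synthetic division by (x + 5): bring down 1; 1(-5) + 6 = 1; 1(-5) - 37 = -42; (-42)(-5) - 210 = 0 → quotient x^2 + x - 42, remainder 0.
Solve the quadratic x^2 + x - 42 = 0: discriminant = 1^2 - 4(1)(-42) = 1 + 168 = 169.
sqrt(169) = 13, so x = (-1 ± 13)/2: x = 6 or x = -7.
Collecting all roots found:

x = -7, x = -5, x = 6


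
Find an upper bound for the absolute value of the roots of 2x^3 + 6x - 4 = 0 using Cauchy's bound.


Cauchy's bound: all roots r satisfy |r| <= 1 + max(|a_i/a_n|) for i = 0,...,n-1
where a_n is the leading coefficient.

Coefficients: [2, 0, 6, -4]
Leading coefficient a_n = 2
Ratios |a_i/a_n|: 0, 3, 2
Maximum ratio: 3
Cauchy's bound: |r| <= 1 + 3 = 4

Upper bound = 4


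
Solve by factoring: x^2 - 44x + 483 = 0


We need two numbers that multiply to 483 and add to -44.
Those numbers are -23 and -21 (since (-23) * (-21) = 483 and (-23) + (-21) = -44).
So x^2 - 44x + 483 = (x - 23)(x - 21) = 0
Setting each factor to zero: x = 23 or x = 21

x = 21, x = 23


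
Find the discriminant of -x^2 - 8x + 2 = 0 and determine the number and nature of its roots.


For ax^2 + bx + c = 0, discriminant D = b^2 - 4ac
Here a = -1, b = -8, c = 2
D = (-8)^2 - 4(-1)(2) = 64 + 8 = 72

D = 72 > 0 but not a perfect square
The equation has 2 distinct real irrational roots.

Discriminant = 72, 2 distinct real irrational roots


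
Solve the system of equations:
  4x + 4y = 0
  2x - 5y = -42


Using Cramer's rule:
Determinant D = (4)(-5) - (2)(4) = -20 - 8 = -28
Dx = (0)(-5) - (-42)(4) = 0 + 168 = 168
Dy = (4)(-42) - (2)(0) = -168 - 0 = -168
x = Dx/D = 168/-28 = -6
y = Dy/D = -168/-28 = 6

x = -6, y = 6


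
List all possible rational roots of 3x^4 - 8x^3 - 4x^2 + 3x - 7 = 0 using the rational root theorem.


Rational root theorem: possible roots are ±p/q where:
  p divides the constant term (-7): p ∈ {1, 7}
  q divides the leading coefficient (3): q ∈ {1, 3}

All possible rational roots: -7, -7/3, -1, -1/3, 1/3, 1, 7/3, 7

-7, -7/3, -1, -1/3, 1/3, 1, 7/3, 7


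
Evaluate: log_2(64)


We need the exponent such that 2^? = 64
2^6 = 64
Therefore log_2(64) = 6

6


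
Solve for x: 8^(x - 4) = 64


Express both sides with the same base.
64 = 8^2
Since the bases match, equate exponents: x - 4 = 2
So x = 2 - (-4) = 6

x = 6


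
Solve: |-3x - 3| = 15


An absolute value equation |expr| = 15 gives two cases:
Case 1: -3x - 3 = 15
  -3x = 18, so x = -6
Case 2: -3x - 3 = -15
  -3x = -12, so x = 4

x = -6, x = 4


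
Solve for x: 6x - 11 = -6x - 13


Starting with: 6x - 11 = -6x - 13
Move all x terms to left: (6 + 6)x = -13 + 11
Simplify: 12x = -2
Divide both sides by 12: x = -1/6

x = -1/6


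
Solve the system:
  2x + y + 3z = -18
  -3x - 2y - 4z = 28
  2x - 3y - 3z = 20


Using Cramer's rule. Expand each determinant along the first row.
D  = 2*[(-2)*(-3) - (-4)*(-3)] - 1*[(-3)*(-3) - (-4)*2] + 3*[(-3)*(-3) - (-2)*2]
  = 2*(-6) - 1*(17) + 3*(13) = 10
Dx = (-18)*[(-2)*(-3) - (-4)*(-3)] - 1*[28*(-3) - (-4)*20] + 3*[28*(-3) - (-2)*20]
  = (-18)*(-6) - 1*(-4) + 3*(-44) = -20
Dy = 2*[28*(-3) - (-4)*20] - (-18)*[(-3)*(-3) - (-4)*2] + 3*[(-3)*20 - 28*2]
  = 2*(-4) - (-18)*(17) + 3*(-116) = -50
Dz = 2*[(-2)*20 - 28*(-3)] - 1*[(-3)*20 - 28*2] + (-18)*[(-3)*(-3) - (-2)*2]
  = 2*(44) - 1*(-116) + (-18)*(13) = -30
x = Dx/D = -20/10 = -2, y = Dy/D = -50/10 = -5, z = Dz/D = -30/10 = -3
Check eq1: (2)(-2) + (1)(-5) + (3)(-3) = -18 = -18 ✓
Check eq2: (-3)(-2) + (-2)(-5) + (-4)(-3) = 28 = 28 ✓
Check eq3: (2)(-2) + (-3)(-5) + (-3)(-3) = 20 = 20 ✓

x = -2, y = -5, z = -3


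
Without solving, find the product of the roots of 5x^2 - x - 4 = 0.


By Vieta's formulas for ax^2 + bx + c = 0:
  Sum of roots = -b/a
  Product of roots = c/a

Here a = 5, b = -1, c = -4
Sum = -(-1)/5 = 1/5
Product = -4/5 = -4/5

Product = -4/5


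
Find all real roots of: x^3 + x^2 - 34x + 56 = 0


Let p(x) = x^3 + x^2 - 34x + 56. By the rational root theorem (leading coefficient 1), any rational root is an integer divisor of 56: try ±1, ±2, ... in turn.
Test x = 1: value = 24 ≠ 0.
Test x = -1: value = 90 ≠ 0.
Test x = 2: value = 0 ✓, so (x - 2) is a factor.
Synthetic division by (x - 2): bring down 1; 1(2) + 1 = 3; 3(2) - 34 = -28; (-28)(2) + 56 = 0 → quotient x^2 + 3x - 28, remainder 0.
Solve the quadratic x^2 + 3x - 28 = 0: discriminant = 3^2 - 4(1)(-28) = 9 + 112 = 121.
sqrt(121) = 11, so x = (-3 ± 11)/2: x = 4 or x = -7.

x = -7, x = 2, x = 4


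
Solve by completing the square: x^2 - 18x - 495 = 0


Start: x^2 - 18x - 495 = 0
Move constant: x^2 - 18x = 495
Half of -18 is -9, squared is 81
Add 81 to both sides: x^2 - 18x + 81 = 576
(x - 9)^2 = 576
x - 9 = ±24
x = 9 + 24 = 33 or x = 9 - 24 = -15

x = -15, x = 33


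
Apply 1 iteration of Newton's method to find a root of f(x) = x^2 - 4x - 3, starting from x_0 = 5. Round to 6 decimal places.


Newton's method: x_(n+1) = x_n - f(x_n)/f'(x_n)
f(x) = x^2 - 4x - 3
f'(x) = 2x - 4

Iteration 1:
  f(5.000000) = 2.000000
  f'(5.000000) = 6.000000
  x_1 = 5.000000 - (2.000000)/(6.000000) = 4.666667

x_1 = 4.666667


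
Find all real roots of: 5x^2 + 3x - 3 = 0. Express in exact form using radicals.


Using the quadratic formula: x = (-b ± sqrt(b^2 - 4ac)) / (2a)
Here a = 5, b = 3, c = -3
Discriminant = b^2 - 4ac = 3^2 - 4(5)(-3) = 9 + 60 = 69
Since discriminant = 69 > 0, there are two real roots.
x = (-3 ± sqrt(69)) / 10
Numerically: x ≈ 0.5307 or x ≈ -1.1307

x = (-3 + sqrt(69)) / 10 or x = (-3 - sqrt(69)) / 10


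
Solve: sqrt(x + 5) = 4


Square both sides: x + 5 = 4^2 = 16
x = 16 - 5 = 11
x = 11
Check: sqrt(1*11 + 5) = sqrt(16) = 4 ✓

x = 11


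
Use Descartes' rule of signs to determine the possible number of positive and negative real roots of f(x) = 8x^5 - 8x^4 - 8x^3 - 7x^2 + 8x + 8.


Descartes' rule of signs:

For positive roots, count sign changes in f(x) = 8x^5 - 8x^4 - 8x^3 - 7x^2 + 8x + 8:
Signs of coefficients: +, -, -, -, +, +
Number of sign changes: 2
Possible positive real roots: 2, 0

For negative roots, examine f(-x) = -8x^5 - 8x^4 + 8x^3 - 7x^2 - 8x + 8:
Signs of coefficients: -, -, +, -, -, +
Number of sign changes: 3
Possible negative real roots: 3, 1

Positive roots: 2 or 0; Negative roots: 3 or 1


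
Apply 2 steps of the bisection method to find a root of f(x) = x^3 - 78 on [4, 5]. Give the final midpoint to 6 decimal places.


f(x) = x^3 - 78
f(4) = -14 < 0
f(5) = 47 > 0

Step 1: midpoint = (4.000000 + 5.000000)/2 = 4.500000
  f(4.500000) = 13.125000
  f(mid) > 0, so root is in [4.000000, 4.500000]

Step 2: midpoint = (4.000000 + 4.500000)/2 = 4.250000
  f(4.250000) = -1.234375
  f(mid) < 0, so root is in [4.250000, 4.500000]

midpoint = 4.250000


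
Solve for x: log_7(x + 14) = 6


Convert to exponential form: x + 14 = 7^6 = 117649
x = 117649 - 14 = 117635
Check: log_7(117635 + 14) = log_7(117649) = log_7(117649) = 6 ✓

x = 117635


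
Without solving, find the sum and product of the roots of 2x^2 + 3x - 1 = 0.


By Vieta's formulas for ax^2 + bx + c = 0:
  Sum of roots = -b/a
  Product of roots = c/a

Here a = 2, b = 3, c = -1
Sum = -(3)/2 = -3/2
Product = -1/2 = -1/2

Sum = -3/2, Product = -1/2


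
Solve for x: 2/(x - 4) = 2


Multiply both sides by (x - 4): 2 = 2(x - 4)
Distribute: 2 = 2x - 8
2x = 2 + 8 = 10
x = 5

x = 5


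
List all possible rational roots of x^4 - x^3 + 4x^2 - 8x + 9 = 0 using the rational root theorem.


Rational root theorem: possible roots are ±p/q where:
  p divides the constant term (9): p ∈ {1, 3, 9}
  q divides the leading coefficient (1): q ∈ {1}

All possible rational roots: -9, -3, -1, 1, 3, 9

-9, -3, -1, 1, 3, 9


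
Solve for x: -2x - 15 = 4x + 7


Starting with: -2x - 15 = 4x + 7
Move all x terms to left: (-2 - 4)x = 7 + 15
Simplify: -6x = 22
Divide both sides by -6: x = -11/3

x = -11/3


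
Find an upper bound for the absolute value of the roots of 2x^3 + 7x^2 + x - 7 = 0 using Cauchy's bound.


Cauchy's bound: all roots r satisfy |r| <= 1 + max(|a_i/a_n|) for i = 0,...,n-1
where a_n is the leading coefficient.

Coefficients: [2, 7, 1, -7]
Leading coefficient a_n = 2
Ratios |a_i/a_n|: 7/2, 1/2, 7/2
Maximum ratio: 7/2
Cauchy's bound: |r| <= 1 + 7/2 = 9/2

Upper bound = 9/2


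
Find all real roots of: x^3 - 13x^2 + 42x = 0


The constant term is 0, so x = 0 is a root. Factor out x:
  x(x^2 - 13x + 42) = 0
Solve the quadratic x^2 - 13x + 42 = 0: discriminant = (-13)^2 - 4(1)(42) = 169 - 168 = 1.
sqrt(1) = 1, so x = (13 ± 1)/2: x = 7 or x = 6.

x = 0, x = 6, x = 7


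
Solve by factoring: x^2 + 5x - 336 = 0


We need two numbers that multiply to -336 and add to 5.
Those numbers are 21 and -16 (since 21 * (-16) = -336 and 21 + (-16) = 5).
So x^2 + 5x - 336 = (x + 21)(x - 16) = 0
Setting each factor to zero: x = -21 or x = 16

x = -21, x = 16


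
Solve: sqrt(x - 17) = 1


Square both sides: x - 17 = 1^2 = 1
x = 1 + 17 = 18
x = 18
Check: sqrt(1*18 - 17) = sqrt(1) = 1 ✓

x = 18


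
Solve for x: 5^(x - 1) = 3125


Express both sides with the same base.
3125 = 5^5
Since the bases match, equate exponents: x - 1 = 5
So x = 5 - (-1) = 6

x = 6


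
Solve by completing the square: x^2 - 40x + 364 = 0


Start: x^2 - 40x + 364 = 0
Move constant: x^2 - 40x = -364
Half of -40 is -20, squared is 400
Add 400 to both sides: x^2 - 40x + 400 = 36
(x - 20)^2 = 36
x - 20 = ±6
x = 20 + 6 = 26 or x = 20 - 6 = 14

x = 14, x = 26


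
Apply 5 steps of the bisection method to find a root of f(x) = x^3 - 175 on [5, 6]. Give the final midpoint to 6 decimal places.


f(x) = x^3 - 175
f(5) = -50 < 0
f(6) = 41 > 0

Step 1: midpoint = (5.000000 + 6.000000)/2 = 5.500000
  f(5.500000) = -8.625000
  f(mid) < 0, so root is in [5.500000, 6.000000]

Step 2: midpoint = (5.500000 + 6.000000)/2 = 5.750000
  f(5.750000) = 15.109375
  f(mid) > 0, so root is in [5.500000, 5.750000]

Step 3: midpoint = (5.500000 + 5.750000)/2 = 5.625000
  f(5.625000) = 2.978516
  f(mid) > 0, so root is in [5.500000, 5.625000]

Step 4: midpoint = (5.500000 + 5.625000)/2 = 5.562500
  f(5.562500) = -2.888428
  f(mid) < 0, so root is in [5.562500, 5.625000]

Step 5: midpoint = (5.562500 + 5.625000)/2 = 5.593750
  f(5.593750) = 0.028656
  f(mid) > 0, so root is in [5.562500, 5.593750]

midpoint = 5.593750


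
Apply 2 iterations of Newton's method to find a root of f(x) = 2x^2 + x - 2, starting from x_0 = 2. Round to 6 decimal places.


Newton's method: x_(n+1) = x_n - f(x_n)/f'(x_n)
f(x) = 2x^2 + x - 2
f'(x) = 4x + 1

Iteration 1:
  f(2.000000) = 8.000000
  f'(2.000000) = 9.000000
  x_1 = 2.000000 - (8.000000)/(9.000000) = 1.111111

Iteration 2:
  f(1.111111) = 1.580247
  f'(1.111111) = 5.444444
  x_2 = 1.111111 - (1.580247)/(5.444444) = 0.820862

x_2 = 0.820862


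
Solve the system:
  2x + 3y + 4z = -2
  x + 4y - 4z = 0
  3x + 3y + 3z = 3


Using Cramer's rule. Expand each determinant along the first row.
D  = 2*[4*3 - (-4)*3] - 3*[1*3 - (-4)*3] + 4*[1*3 - 4*3]
  = 2*(24) - 3*(15) + 4*(-9) = -33
Dx = (-2)*[4*3 - (-4)*3] - 3*[0*3 - (-4)*3] + 4*[0*3 - 4*3]
  = (-2)*(24) - 3*(12) + 4*(-12) = -132
Dy = 2*[0*3 - (-4)*3] - (-2)*[1*3 - (-4)*3] + 4*[1*3 - 0*3]
  = 2*(12) - (-2)*(15) + 4*(3) = 66
Dz = 2*[4*3 - 0*3] - 3*[1*3 - 0*3] + (-2)*[1*3 - 4*3]
  = 2*(12) - 3*(3) + (-2)*(-9) = 33
x = Dx/D = -132/-33 = 4, y = Dy/D = 66/-33 = -2, z = Dz/D = 33/-33 = -1
Check eq1: (2)(4) + (3)(-2) + (4)(-1) = -2 = -2 ✓
Check eq2: (1)(4) + (4)(-2) + (-4)(-1) = 0 = 0 ✓
Check eq3: (3)(4) + (3)(-2) + (3)(-1) = 3 = 3 ✓

x = 4, y = -2, z = -1


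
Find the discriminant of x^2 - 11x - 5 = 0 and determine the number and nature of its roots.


For ax^2 + bx + c = 0, discriminant D = b^2 - 4ac
Here a = 1, b = -11, c = -5
D = (-11)^2 - 4(1)(-5) = 121 + 20 = 141

D = 141 > 0 but not a perfect square
The equation has 2 distinct real irrational roots.

Discriminant = 141, 2 distinct real irrational roots


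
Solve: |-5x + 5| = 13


An absolute value equation |expr| = 13 gives two cases:
Case 1: -5x + 5 = 13
  -5x = 8, so x = -8/5
Case 2: -5x + 5 = -13
  -5x = -18, so x = 18/5

x = -8/5, x = 18/5


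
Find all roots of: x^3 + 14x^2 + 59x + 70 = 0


Let p(x) = x^3 + 14x^2 + 59x + 70. By the rational root theorem (leading coefficient 1), any rational root is an integer divisor of 70: try ±1, ±2, ... in turn.
Test x = 1: value = 144 ≠ 0.
Test x = -1: value = 24 ≠ 0.
Test x = 2: value = 252 ≠ 0.
Test x = -2: value = 0 ✓, so (x + 2) is a factor.
Synthetic division by (x + 2): bring down 1; 1(-2) + 14 = 12; 12(-2) + 59 = 35; 35(-2) + 70 = 0 → quotient x^2 + 12x + 35, remainder 0.
Solve the quadratic x^2 + 12x + 35 = 0: discriminant = 12^2 - 4(1)(35) = 144 - 140 = 4.
sqrt(4) = 2, so x = (-12 ± 2)/2: x = -5 or x = -7.
Collecting all roots found:

x = -7, x = -5, x = -2


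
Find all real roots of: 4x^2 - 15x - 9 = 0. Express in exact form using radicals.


Using the quadratic formula: x = (-b ± sqrt(b^2 - 4ac)) / (2a)
Here a = 4, b = -15, c = -9
Discriminant = b^2 - 4ac = (-15)^2 - 4(4)(-9) = 225 + 144 = 369
Since discriminant = 369 > 0, there are two real roots.
x = (15 ± 3*sqrt(41)) / 8
Numerically: x ≈ 4.2762 or x ≈ -0.5262

x = (15 + 3*sqrt(41)) / 8 or x = (15 - 3*sqrt(41)) / 8


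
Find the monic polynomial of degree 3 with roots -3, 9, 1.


A monic polynomial with roots -3, 9, 1 is:
p(x) = (x + 3)(x - 9)(x - 1)
After multiplying by (x + 3): x + 3
After multiplying by (x - 9): x^2 - 6x - 27
After multiplying by (x - 1): x^3 - 7x^2 - 21x + 27

x^3 - 7x^2 - 21x + 27


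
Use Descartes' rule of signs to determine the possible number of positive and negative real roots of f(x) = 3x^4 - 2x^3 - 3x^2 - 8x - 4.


Descartes' rule of signs:

For positive roots, count sign changes in f(x) = 3x^4 - 2x^3 - 3x^2 - 8x - 4:
Signs of coefficients: +, -, -, -, -
Number of sign changes: 1
Possible positive real roots: 1

For negative roots, examine f(-x) = 3x^4 + 2x^3 - 3x^2 + 8x - 4:
Signs of coefficients: +, +, -, +, -
Number of sign changes: 3
Possible negative real roots: 3, 1

Positive roots: 1; Negative roots: 3 or 1


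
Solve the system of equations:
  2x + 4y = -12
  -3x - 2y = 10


Using Cramer's rule:
Determinant D = (2)(-2) - (-3)(4) = -4 + 12 = 8
Dx = (-12)(-2) - (10)(4) = 24 - 40 = -16
Dy = (2)(10) - (-3)(-12) = 20 - 36 = -16
x = Dx/D = -16/8 = -2
y = Dy/D = -16/8 = -2

x = -2, y = -2


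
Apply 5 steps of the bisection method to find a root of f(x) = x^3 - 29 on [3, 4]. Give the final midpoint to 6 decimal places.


f(x) = x^3 - 29
f(3) = -2 < 0
f(4) = 35 > 0

Step 1: midpoint = (3.000000 + 4.000000)/2 = 3.500000
  f(3.500000) = 13.875000
  f(mid) > 0, so root is in [3.000000, 3.500000]

Step 2: midpoint = (3.000000 + 3.500000)/2 = 3.250000
  f(3.250000) = 5.328125
  f(mid) > 0, so root is in [3.000000, 3.250000]

Step 3: midpoint = (3.000000 + 3.250000)/2 = 3.125000
  f(3.125000) = 1.517578
  f(mid) > 0, so root is in [3.000000, 3.125000]

Step 4: midpoint = (3.000000 + 3.125000)/2 = 3.062500
  f(3.062500) = -0.277100
  f(mid) < 0, so root is in [3.062500, 3.125000]

Step 5: midpoint = (3.062500 + 3.125000)/2 = 3.093750
  f(3.093750) = 0.611176
  f(mid) > 0, so root is in [3.062500, 3.093750]

midpoint = 3.093750


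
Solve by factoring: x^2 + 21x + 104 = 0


We need two numbers that multiply to 104 and add to 21.
Those numbers are 8 and 13 (since 8 * 13 = 104 and 8 + 13 = 21).
So x^2 + 21x + 104 = (x + 8)(x + 13) = 0
Setting each factor to zero: x = -8 or x = -13

x = -13, x = -8


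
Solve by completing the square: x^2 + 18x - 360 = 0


Start: x^2 + 18x - 360 = 0
Move constant: x^2 + 18x = 360
Half of 18 is 9, squared is 81
Add 81 to both sides: x^2 + 18x + 81 = 441
(x + 9)^2 = 441
x + 9 = ±21
x = -9 + 21 = 12 or x = -9 - 21 = -30

x = -30, x = 12


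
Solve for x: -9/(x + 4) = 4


Multiply both sides by (x + 4): -9 = 4(x + 4)
Distribute: -9 = 4x + 16
4x = -9 - 16 = -25
x = -25/4

x = -25/4


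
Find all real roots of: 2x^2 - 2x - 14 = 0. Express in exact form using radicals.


Using the quadratic formula: x = (-b ± sqrt(b^2 - 4ac)) / (2a)
Here a = 2, b = -2, c = -14
Discriminant = b^2 - 4ac = (-2)^2 - 4(2)(-14) = 4 + 112 = 116
Since discriminant = 116 > 0, there are two real roots.
x = (2 ± 2*sqrt(29)) / 4
Simplifying: x = (1 ± sqrt(29)) / 2
Numerically: x ≈ 3.1926 or x ≈ -2.1926

x = (1 + sqrt(29)) / 2 or x = (1 - sqrt(29)) / 2


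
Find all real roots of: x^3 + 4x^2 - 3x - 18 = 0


Let p(x) = x^3 + 4x^2 - 3x - 18. By the rational root theorem (leading coefficient 1), any rational root is an integer divisor of 18: try ±1, ±2, ... in turn.
Test x = 1: value = -16 ≠ 0.
Test x = -1: value = -12 ≠ 0.
Test x = 2: value = 0 ✓, so (x - 2) is a factor.
Synthetic division by (x - 2): bring down 1; 1(2) + 4 = 6; 6(2) - 3 = 9; 9(2) - 18 = 0 → quotient x^2 + 6x + 9, remainder 0.
Solve the quadratic x^2 + 6x + 9 = 0: discriminant = 6^2 - 4(1)(9) = 36 - 36 = 0.
Discriminant = 0, so a double root: x = -6/2 = -3.

x = -3 (multiplicity 2), x = 2


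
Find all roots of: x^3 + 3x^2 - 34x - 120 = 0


Let p(x) = x^3 + 3x^2 - 34x - 120. By the rational root theorem (leading coefficient 1), any rational root is an integer divisor of 120: try ±1, ±2, ... in turn.
Test x = 1: value = -150 ≠ 0.
Test x = -1: value = -84 ≠ 0.
Test x = 2: value = -168 ≠ 0.
Test x = -2: value = -48 ≠ 0.
Test x = 3: value = -168 ≠ 0.
Test x = -3: value = -18 ≠ 0.
Test x = 4: value = -144 ≠ 0.
Test x = -4: value = 0 ✓, so (x + 4) is a factor.
Synthetic division by (x + 4): bring down 1; 1(-4) + 3 = -1; (-1)(-4) - 34 = -30; (-30)(-4) - 120 = 0 → quotient x^2 - x - 30, remainder 0.
Solve the quadratic x^2 - x - 30 = 0: discriminant = (-1)^2 - 4(1)(-30) = 1 + 120 = 121.
sqrt(121) = 11, so x = (1 ± 11)/2: x = 6 or x = -5.
Collecting all roots found:

x = -5, x = -4, x = 6


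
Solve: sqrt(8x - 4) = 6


Square both sides: 8x - 4 = 6^2 = 36
8x = 36 + 4 = 40
x = 5
Check: sqrt(8*5 - 4) = sqrt(36) = 6 ✓

x = 5


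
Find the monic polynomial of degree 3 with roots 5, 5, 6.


A monic polynomial with roots 5, 5, 6 is:
p(x) = (x - 5)(x - 5)(x - 6)
After multiplying by (x - 5): x - 5
After multiplying by (x - 5): x^2 - 10x + 25
After multiplying by (x - 6): x^3 - 16x^2 + 85x - 150

x^3 - 16x^2 + 85x - 150


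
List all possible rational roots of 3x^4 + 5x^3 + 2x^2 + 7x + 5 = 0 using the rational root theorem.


Rational root theorem: possible roots are ±p/q where:
  p divides the constant term (5): p ∈ {1, 5}
  q divides the leading coefficient (3): q ∈ {1, 3}

All possible rational roots: -5, -5/3, -1, -1/3, 1/3, 1, 5/3, 5

-5, -5/3, -1, -1/3, 1/3, 1, 5/3, 5


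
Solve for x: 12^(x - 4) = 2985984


Express both sides with the same base.
2985984 = 12^6
Since the bases match, equate exponents: x - 4 = 6
So x = 6 - (-4) = 10

x = 10


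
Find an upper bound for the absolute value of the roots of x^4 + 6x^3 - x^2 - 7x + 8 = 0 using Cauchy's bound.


Cauchy's bound: all roots r satisfy |r| <= 1 + max(|a_i/a_n|) for i = 0,...,n-1
where a_n is the leading coefficient.

Coefficients: [1, 6, -1, -7, 8]
Leading coefficient a_n = 1
Ratios |a_i/a_n|: 6, 1, 7, 8
Maximum ratio: 8
Cauchy's bound: |r| <= 1 + 8 = 9

Upper bound = 9


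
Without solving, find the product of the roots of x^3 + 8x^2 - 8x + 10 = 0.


By Vieta's formulas for x^3 + bx^2 + cx + d = 0:
  r1 + r2 + r3 = -b/a = -8
  r1*r2 + r1*r3 + r2*r3 = c/a = -8
  r1*r2*r3 = -d/a = -10


Product = -10


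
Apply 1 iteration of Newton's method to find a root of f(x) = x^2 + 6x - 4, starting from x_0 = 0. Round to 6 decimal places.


Newton's method: x_(n+1) = x_n - f(x_n)/f'(x_n)
f(x) = x^2 + 6x - 4
f'(x) = 2x + 6

Iteration 1:
  f(0.000000) = -4.000000
  f'(0.000000) = 6.000000
  x_1 = 0.000000 - (-4.000000)/(6.000000) = 0.666667

x_1 = 0.666667


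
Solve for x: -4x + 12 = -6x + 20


Starting with: -4x + 12 = -6x + 20
Move all x terms to left: (-4 + 6)x = 20 - 12
Simplify: 2x = 8
Divide both sides by 2: x = 4

x = 4


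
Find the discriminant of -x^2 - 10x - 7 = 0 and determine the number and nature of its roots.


For ax^2 + bx + c = 0, discriminant D = b^2 - 4ac
Here a = -1, b = -10, c = -7
D = (-10)^2 - 4(-1)(-7) = 100 - 28 = 72

D = 72 > 0 but not a perfect square
The equation has 2 distinct real irrational roots.

Discriminant = 72, 2 distinct real irrational roots


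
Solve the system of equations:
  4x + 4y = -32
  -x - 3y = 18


Using Cramer's rule:
Determinant D = (4)(-3) - (-1)(4) = -12 + 4 = -8
Dx = (-32)(-3) - (18)(4) = 96 - 72 = 24
Dy = (4)(18) - (-1)(-32) = 72 - 32 = 40
x = Dx/D = 24/-8 = -3
y = Dy/D = 40/-8 = -5

x = -3, y = -5


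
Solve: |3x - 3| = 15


An absolute value equation |expr| = 15 gives two cases:
Case 1: 3x - 3 = 15
  3x = 18, so x = 6
Case 2: 3x - 3 = -15
  3x = -12, so x = -4

x = -4, x = 6


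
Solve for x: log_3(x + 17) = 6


Convert to exponential form: x + 17 = 3^6 = 729
x = 729 - 17 = 712
Check: log_3(712 + 17) = log_3(729) = log_3(729) = 6 ✓

x = 712


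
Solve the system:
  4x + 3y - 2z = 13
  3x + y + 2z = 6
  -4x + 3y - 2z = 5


Using Cramer's rule. Expand each determinant along the first row.
D  = 4*[1*(-2) - 2*3] - 3*[3*(-2) - 2*(-4)] + (-2)*[3*3 - 1*(-4)]
  = 4*(-8) - 3*(2) + (-2)*(13) = -64
Dx = 13*[1*(-2) - 2*3] - 3*[6*(-2) - 2*5] + (-2)*[6*3 - 1*5]
  = 13*(-8) - 3*(-22) + (-2)*(13) = -64
Dy = 4*[6*(-2) - 2*5] - 13*[3*(-2) - 2*(-4)] + (-2)*[3*5 - 6*(-4)]
  = 4*(-22) - 13*(2) + (-2)*(39) = -192
Dz = 4*[1*5 - 6*3] - 3*[3*5 - 6*(-4)] + 13*[3*3 - 1*(-4)]
  = 4*(-13) - 3*(39) + 13*(13) = 0
x = Dx/D = -64/-64 = 1, y = Dy/D = -192/-64 = 3, z = Dz/D = 0/-64 = 0
Check eq1: (4)(1) + (3)(3) + (-2)(0) = 13 = 13 ✓
Check eq2: (3)(1) + (1)(3) + (2)(0) = 6 = 6 ✓
Check eq3: (-4)(1) + (3)(3) + (-2)(0) = 5 = 5 ✓

x = 1, y = 3, z = 0


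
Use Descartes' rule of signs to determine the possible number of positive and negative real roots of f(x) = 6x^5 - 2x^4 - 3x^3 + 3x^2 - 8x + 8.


Descartes' rule of signs:

For positive roots, count sign changes in f(x) = 6x^5 - 2x^4 - 3x^3 + 3x^2 - 8x + 8:
Signs of coefficients: +, -, -, +, -, +
Number of sign changes: 4
Possible positive real roots: 4, 2, 0

For negative roots, examine f(-x) = -6x^5 - 2x^4 + 3x^3 + 3x^2 + 8x + 8:
Signs of coefficients: -, -, +, +, +, +
Number of sign changes: 1
Possible negative real roots: 1

Positive roots: 4 or 2 or 0; Negative roots: 1
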